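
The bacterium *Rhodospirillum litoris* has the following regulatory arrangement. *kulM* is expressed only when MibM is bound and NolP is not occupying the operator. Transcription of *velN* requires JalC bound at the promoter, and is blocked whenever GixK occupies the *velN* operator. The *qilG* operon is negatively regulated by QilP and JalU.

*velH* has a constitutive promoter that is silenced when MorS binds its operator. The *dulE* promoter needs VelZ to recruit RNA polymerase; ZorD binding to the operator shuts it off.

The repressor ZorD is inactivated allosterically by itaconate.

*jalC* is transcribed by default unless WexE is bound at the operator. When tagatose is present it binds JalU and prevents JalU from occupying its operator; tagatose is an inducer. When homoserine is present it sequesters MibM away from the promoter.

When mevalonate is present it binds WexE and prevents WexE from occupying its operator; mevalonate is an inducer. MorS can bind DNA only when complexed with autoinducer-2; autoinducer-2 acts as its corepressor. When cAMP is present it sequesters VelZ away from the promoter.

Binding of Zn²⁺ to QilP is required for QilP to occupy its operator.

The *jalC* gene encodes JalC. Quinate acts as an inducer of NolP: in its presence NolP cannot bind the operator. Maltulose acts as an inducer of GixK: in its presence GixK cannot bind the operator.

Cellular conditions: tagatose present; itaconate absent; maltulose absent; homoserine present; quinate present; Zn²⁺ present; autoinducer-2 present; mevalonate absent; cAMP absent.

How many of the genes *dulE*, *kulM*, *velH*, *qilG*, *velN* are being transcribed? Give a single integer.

0

cAMP is absent, so VelZ is active.
Itaconate is absent, so ZorD is active.
With repressor ZorD bound, *dulE* is not transcribed.
→ *dulE* is OFF.
Quinate is present, so NolP is inactive.
Homoserine is present, so MibM is inactive.
Required activator MibM is absent, so *kulM* is not transcribed.
→ *kulM* is OFF.
Autoinducer-2 is present, so MorS is active.
With repressor MorS bound, *velH* is not transcribed.
→ *velH* is OFF.
Zn²⁺ is present, so QilP is active.
Tagatose is present, so JalU is inactive.
With repressor QilP bound, *qilG* is not transcribed.
→ *qilG* is OFF.
Maltulose is absent, so GixK is active.
Mevalonate is absent, so WexE is active.
With repressor WexE bound, *jalC* is not transcribed.
So JalC is not produced.
With repressor GixK bound, *velN* is not transcribed.
→ *velN* is OFF.
0 of the 5 genes are transcribed.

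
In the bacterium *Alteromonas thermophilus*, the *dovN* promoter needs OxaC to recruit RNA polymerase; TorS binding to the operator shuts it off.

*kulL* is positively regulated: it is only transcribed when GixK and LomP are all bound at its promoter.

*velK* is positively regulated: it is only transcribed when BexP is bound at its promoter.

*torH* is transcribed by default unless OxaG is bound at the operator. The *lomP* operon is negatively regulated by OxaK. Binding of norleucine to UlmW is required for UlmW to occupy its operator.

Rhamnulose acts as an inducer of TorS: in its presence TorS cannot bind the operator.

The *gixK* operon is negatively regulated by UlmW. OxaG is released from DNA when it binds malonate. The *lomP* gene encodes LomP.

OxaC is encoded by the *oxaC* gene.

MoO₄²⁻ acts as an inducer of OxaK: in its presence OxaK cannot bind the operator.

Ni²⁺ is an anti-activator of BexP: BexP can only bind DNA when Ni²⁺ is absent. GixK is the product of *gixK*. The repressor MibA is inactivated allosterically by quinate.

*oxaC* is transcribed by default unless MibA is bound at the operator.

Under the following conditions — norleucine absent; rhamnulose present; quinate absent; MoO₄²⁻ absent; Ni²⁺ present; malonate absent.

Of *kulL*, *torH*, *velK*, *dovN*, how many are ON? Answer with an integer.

Norleucine is absent, so UlmW is inactive.
With no repressor bound, *gixK* is transcribed.
So GixK is produced and active.
MoO₄²⁻ is absent, so OxaK is active.
With repressor OxaK bound, *lomP* is not transcribed.
So LomP is not produced.
Required activator LomP is absent, so *kulL* is not transcribed.
→ *kulL* is OFF.
Malonate is absent, so OxaG is active.
With repressor OxaG bound, *torH* is not transcribed.
→ *torH* is OFF.
Ni²⁺ is present, so BexP is inactive.
Required activator BexP is absent, so *velK* is not transcribed.
→ *velK* is OFF.
Rhamnulose is present, so TorS is inactive.
Quinate is absent, so MibA is active.
With repressor MibA bound, *oxaC* is not transcribed.
So OxaC is not produced.
Required activator OxaC is absent, so *dovN* is not transcribed.
→ *dovN* is OFF.
0 of the 4 genes are transcribed.

0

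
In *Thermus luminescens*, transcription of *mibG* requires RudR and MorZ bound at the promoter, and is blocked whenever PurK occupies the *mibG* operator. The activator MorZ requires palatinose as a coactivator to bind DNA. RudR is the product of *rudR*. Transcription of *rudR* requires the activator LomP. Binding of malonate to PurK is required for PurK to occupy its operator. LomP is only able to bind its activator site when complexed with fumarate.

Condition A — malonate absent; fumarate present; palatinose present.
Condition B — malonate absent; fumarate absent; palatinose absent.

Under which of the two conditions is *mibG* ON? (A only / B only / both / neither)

A only

Condition A:
Malonate is absent, so PurK is inactive.
Fumarate is present, so LomP is active.
No repressor is bound and LomP is active, so *rudR* is transcribed.
So RudR is produced and active.
Palatinose is present, so MorZ is active.
No repressor is bound and RudR and MorZ are active, so *mibG* is transcribed.
→ *mibG* is ON in A.
Condition B:
Malonate is absent, so PurK is inactive.
Fumarate is absent, so LomP is inactive.
Required activator LomP is absent, so *rudR* is not transcribed.
So RudR is not produced.
Palatinose is absent, so MorZ is inactive.
Required activator RudR is absent, so *mibG* is not transcribed.
→ *mibG* is OFF in B.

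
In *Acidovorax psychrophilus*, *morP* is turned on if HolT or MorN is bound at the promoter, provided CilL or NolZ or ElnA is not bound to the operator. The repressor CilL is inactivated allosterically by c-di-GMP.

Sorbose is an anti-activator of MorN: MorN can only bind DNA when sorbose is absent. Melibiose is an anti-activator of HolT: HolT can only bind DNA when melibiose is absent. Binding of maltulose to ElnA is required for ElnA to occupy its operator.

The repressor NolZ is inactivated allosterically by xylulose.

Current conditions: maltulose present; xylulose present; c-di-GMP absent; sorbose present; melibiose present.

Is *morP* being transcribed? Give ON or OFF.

c-di-GMP is absent, so CilL is active.
Xylulose is present, so NolZ is inactive.
Melibiose is present, so HolT is inactive.
Maltulose is present, so ElnA is active.
Sorbose is present, so MorN is inactive.
With repressor CilL bound, *morP* is not transcribed.

OFF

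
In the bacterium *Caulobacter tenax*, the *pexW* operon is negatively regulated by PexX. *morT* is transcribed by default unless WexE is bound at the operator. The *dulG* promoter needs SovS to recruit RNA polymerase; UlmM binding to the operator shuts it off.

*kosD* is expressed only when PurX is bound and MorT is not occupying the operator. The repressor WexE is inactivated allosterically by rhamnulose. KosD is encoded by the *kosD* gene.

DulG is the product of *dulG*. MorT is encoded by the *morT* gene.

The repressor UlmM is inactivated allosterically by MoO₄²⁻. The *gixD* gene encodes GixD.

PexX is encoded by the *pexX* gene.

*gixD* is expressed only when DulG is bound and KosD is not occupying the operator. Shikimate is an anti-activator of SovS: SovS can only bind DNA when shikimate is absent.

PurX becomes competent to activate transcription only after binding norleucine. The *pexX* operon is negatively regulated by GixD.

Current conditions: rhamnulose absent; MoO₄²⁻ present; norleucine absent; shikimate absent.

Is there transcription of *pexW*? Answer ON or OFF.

Rhamnulose is absent, so WexE is active.
With repressor WexE bound, *morT* is not transcribed.
So MorT is not produced.
Norleucine is absent, so PurX is inactive.
Required activator PurX is absent, so *kosD* is not transcribed.
So KosD is not produced.
MoO₄²⁻ is present, so UlmM is inactive.
Shikimate is absent, so SovS is active.
No repressor is bound and SovS is active, so *dulG* is transcribed.
So DulG is produced and active.
No repressor is bound and DulG is active, so *gixD* is transcribed.
So GixD is produced and active.
With repressor GixD bound, *pexX* is not transcribed.
So PexX is not produced.
With no repressor bound, *pexW* is transcribed.

ON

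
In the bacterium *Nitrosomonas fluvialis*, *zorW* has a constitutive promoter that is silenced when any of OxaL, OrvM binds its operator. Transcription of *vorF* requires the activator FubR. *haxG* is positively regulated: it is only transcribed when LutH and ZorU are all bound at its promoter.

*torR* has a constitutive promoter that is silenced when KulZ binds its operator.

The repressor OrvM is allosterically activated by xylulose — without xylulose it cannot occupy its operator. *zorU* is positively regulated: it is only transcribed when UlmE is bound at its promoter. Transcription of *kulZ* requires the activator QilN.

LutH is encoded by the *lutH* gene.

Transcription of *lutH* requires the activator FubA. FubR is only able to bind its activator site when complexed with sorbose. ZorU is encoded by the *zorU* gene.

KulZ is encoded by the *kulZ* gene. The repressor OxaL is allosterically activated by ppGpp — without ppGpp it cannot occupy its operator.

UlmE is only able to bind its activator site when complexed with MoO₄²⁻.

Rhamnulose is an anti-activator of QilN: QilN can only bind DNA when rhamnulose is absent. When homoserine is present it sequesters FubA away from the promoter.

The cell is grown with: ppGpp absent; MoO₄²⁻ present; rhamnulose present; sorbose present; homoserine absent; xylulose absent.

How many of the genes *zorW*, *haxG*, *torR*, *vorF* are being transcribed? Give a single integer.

4

ppGpp is absent, so OxaL is inactive.
Xylulose is absent, so OrvM is inactive.
With no repressor bound, *zorW* is transcribed.
→ *zorW* is ON.
Homoserine is absent, so FubA is active.
No repressor is bound and FubA is active, so *lutH* is transcribed.
So LutH is produced and active.
MoO₄²⁻ is present, so UlmE is active.
No repressor is bound and UlmE is active, so *zorU* is transcribed.
So ZorU is produced and active.
No repressor is bound and LutH and ZorU are active, so *haxG* is transcribed.
→ *haxG* is ON.
Rhamnulose is present, so QilN is inactive.
Required activator QilN is absent, so *kulZ* is not transcribed.
So KulZ is not produced.
With no repressor bound, *torR* is transcribed.
→ *torR* is ON.
Sorbose is present, so FubR is active.
No repressor is bound and FubR is active, so *vorF* is transcribed.
→ *vorF* is ON.
4 of the 4 genes are transcribed.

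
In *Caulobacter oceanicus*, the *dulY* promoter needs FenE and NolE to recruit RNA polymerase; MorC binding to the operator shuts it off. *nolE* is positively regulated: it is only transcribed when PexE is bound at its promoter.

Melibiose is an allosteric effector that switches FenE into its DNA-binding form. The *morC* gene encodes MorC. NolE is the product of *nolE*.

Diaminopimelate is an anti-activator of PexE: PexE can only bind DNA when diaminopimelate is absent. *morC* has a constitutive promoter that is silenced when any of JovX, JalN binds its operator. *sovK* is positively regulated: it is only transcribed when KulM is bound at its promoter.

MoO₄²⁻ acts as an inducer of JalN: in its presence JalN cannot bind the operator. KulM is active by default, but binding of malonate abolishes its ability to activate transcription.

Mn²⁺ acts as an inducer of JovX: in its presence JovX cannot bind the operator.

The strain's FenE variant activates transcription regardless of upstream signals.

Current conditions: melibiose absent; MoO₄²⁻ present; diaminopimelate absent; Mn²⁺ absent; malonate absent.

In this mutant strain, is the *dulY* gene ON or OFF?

ON

FenE is constitutively active in this strain.
Diaminopimelate is absent, so PexE is active.
No repressor is bound and PexE is active, so *nolE* is transcribed.
So NolE is produced and active.
Mn²⁺ is absent, so JovX is active.
MoO₄²⁻ is present, so JalN is inactive.
With repressor JovX bound, *morC* is not transcribed.
So MorC is not produced.
No repressor is bound and FenE and NolE are active, so *dulY* is transcribed.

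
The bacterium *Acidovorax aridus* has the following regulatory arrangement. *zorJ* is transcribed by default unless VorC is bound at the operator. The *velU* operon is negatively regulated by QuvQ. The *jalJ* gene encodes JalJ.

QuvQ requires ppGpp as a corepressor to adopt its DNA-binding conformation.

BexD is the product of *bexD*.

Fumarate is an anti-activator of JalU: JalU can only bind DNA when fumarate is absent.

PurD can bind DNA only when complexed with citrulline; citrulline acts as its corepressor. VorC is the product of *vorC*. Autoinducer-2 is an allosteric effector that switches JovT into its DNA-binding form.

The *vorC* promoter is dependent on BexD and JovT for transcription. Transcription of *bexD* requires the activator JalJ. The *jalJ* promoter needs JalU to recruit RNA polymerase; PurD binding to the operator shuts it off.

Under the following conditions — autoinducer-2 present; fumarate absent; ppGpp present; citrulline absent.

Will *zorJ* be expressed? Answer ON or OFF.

Citrulline is absent, so PurD is inactive.
Fumarate is absent, so JalU is active.
No repressor is bound and JalU is active, so *jalJ* is transcribed.
So JalJ is produced and active.
No repressor is bound and JalJ is active, so *bexD* is transcribed.
So BexD is produced and active.
Autoinducer-2 is present, so JovT is active.
No repressor is bound and BexD and JovT are active, so *vorC* is transcribed.
So VorC is produced and active.
With repressor VorC bound, *zorJ* is not transcribed.

OFF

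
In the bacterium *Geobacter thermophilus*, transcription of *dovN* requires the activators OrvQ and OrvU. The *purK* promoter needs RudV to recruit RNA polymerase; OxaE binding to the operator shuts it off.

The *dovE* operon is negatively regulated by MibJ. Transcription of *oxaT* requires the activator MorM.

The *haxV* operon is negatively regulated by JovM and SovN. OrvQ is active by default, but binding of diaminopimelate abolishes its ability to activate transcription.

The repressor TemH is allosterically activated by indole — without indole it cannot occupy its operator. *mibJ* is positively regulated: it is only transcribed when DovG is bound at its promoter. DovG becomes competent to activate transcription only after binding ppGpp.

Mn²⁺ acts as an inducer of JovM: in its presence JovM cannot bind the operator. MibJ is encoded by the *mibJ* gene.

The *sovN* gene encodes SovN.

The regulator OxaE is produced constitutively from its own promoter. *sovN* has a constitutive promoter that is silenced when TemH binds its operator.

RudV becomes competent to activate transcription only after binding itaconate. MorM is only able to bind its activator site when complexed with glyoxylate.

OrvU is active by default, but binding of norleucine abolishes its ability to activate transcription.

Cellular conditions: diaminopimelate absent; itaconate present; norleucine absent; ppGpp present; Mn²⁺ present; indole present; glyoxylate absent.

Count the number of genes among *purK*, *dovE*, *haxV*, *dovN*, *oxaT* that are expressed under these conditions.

2

OxaE is produced constitutively and is active.
Itaconate is present, so RudV is active.
With repressor OxaE bound, *purK* is not transcribed.
→ *purK* is OFF.
ppGpp is present, so DovG is active.
No repressor is bound and DovG is active, so *mibJ* is transcribed.
So MibJ is produced and active.
With repressor MibJ bound, *dovE* is not transcribed.
→ *dovE* is OFF.
Mn²⁺ is present, so JovM is inactive.
Indole is present, so TemH is active.
With repressor TemH bound, *sovN* is not transcribed.
So SovN is not produced.
With no repressor bound, *haxV* is transcribed.
→ *haxV* is ON.
Diaminopimelate is absent, so OrvQ is active.
Norleucine is absent, so OrvU is active.
No repressor is bound and OrvQ and OrvU are active, so *dovN* is transcribed.
→ *dovN* is ON.
Glyoxylate is absent, so MorM is inactive.
Required activator MorM is absent, so *oxaT* is not transcribed.
→ *oxaT* is OFF.
2 of the 5 genes are transcribed.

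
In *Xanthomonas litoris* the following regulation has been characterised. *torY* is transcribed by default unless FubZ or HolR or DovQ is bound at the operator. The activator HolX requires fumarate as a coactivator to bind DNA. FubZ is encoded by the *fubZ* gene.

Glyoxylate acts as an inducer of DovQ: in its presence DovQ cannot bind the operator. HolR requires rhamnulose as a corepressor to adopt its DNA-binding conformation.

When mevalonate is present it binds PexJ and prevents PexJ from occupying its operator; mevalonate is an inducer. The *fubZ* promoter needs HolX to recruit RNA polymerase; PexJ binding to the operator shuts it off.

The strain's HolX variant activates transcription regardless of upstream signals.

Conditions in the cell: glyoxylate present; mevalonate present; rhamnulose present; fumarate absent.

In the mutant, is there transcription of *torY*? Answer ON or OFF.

Mevalonate is present, so PexJ is inactive.
HolX is constitutively active in this strain.
No repressor is bound and HolX is active, so *fubZ* is transcribed.
So FubZ is produced and active.
Rhamnulose is present, so HolR is active.
Glyoxylate is present, so DovQ is inactive.
With repressor FubZ bound, *torY* is not transcribed.

OFF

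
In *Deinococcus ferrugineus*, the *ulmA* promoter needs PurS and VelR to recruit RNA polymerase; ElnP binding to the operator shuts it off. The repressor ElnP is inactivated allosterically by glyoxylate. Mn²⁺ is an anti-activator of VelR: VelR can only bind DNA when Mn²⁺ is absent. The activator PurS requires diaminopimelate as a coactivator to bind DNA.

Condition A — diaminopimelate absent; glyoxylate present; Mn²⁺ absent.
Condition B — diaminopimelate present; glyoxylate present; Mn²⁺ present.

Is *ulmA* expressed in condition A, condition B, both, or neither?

neither

Condition A:
Diaminopimelate is absent, so PurS is inactive.
Glyoxylate is present, so ElnP is inactive.
Mn²⁺ is absent, so VelR is active.
Required activator PurS is absent, so *ulmA* is not transcribed.
→ *ulmA* is OFF in A.
Condition B:
Diaminopimelate is present, so PurS is active.
Glyoxylate is present, so ElnP is inactive.
Mn²⁺ is present, so VelR is inactive.
Required activator VelR is absent, so *ulmA* is not transcribed.
→ *ulmA* is OFF in B.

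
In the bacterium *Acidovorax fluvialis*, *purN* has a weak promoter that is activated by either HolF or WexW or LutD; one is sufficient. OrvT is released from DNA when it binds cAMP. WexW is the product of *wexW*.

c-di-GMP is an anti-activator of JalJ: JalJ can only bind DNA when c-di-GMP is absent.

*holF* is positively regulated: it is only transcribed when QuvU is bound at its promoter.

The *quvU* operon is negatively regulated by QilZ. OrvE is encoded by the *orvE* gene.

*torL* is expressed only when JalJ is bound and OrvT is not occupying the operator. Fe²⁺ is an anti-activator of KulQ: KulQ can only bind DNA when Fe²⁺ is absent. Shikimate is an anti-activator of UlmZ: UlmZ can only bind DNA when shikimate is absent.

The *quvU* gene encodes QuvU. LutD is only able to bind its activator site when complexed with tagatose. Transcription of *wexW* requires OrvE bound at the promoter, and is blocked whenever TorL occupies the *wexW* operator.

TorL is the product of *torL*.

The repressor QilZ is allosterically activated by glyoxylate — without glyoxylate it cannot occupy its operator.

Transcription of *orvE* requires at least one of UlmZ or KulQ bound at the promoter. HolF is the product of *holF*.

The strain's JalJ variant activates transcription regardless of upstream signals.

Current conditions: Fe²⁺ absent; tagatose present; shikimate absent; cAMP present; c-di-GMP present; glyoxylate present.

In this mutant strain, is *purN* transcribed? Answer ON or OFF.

ON

Glyoxylate is present, so QilZ is active.
With repressor QilZ bound, *quvU* is not transcribed.
So QuvU is not produced.
Required activator QuvU is absent, so *holF* is not transcribed.
So HolF is not produced.
Shikimate is absent, so UlmZ is active.
Fe²⁺ is absent, so KulQ is active.
Activator UlmZ is present, so *orvE* is transcribed.
So OrvE is produced and active.
cAMP is present, so OrvT is inactive.
JalJ is constitutively active in this strain.
No repressor is bound and JalJ is active, so *torL* is transcribed.
So TorL is produced and active.
With repressor TorL bound, *wexW* is not transcribed.
So WexW is not produced.
Tagatose is present, so LutD is active.
Activator LutD is present, so *purN* is transcribed.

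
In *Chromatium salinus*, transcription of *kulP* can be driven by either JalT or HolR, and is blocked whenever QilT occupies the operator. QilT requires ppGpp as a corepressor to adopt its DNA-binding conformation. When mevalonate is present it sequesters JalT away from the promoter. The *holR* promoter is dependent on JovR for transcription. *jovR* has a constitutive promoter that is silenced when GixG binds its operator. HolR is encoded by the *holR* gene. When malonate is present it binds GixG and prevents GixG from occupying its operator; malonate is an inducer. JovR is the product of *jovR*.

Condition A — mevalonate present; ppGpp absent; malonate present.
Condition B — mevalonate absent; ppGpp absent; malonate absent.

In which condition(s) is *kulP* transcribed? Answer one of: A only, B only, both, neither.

Condition A:
Mevalonate is present, so JalT is inactive.
ppGpp is absent, so QilT is inactive.
Malonate is present, so GixG is inactive.
With no repressor bound, *jovR* is transcribed.
So JovR is produced and active.
No repressor is bound and JovR is active, so *holR* is transcribed.
So HolR is produced and active.
Activator HolR is present, so *kulP* is transcribed.
→ *kulP* is ON in A.
Condition B:
Mevalonate is absent, so JalT is active.
ppGpp is absent, so QilT is inactive.
Malonate is absent, so GixG is active.
With repressor GixG bound, *jovR* is not transcribed.
So JovR is not produced.
Required activator JovR is absent, so *holR* is not transcribed.
So HolR is not produced.
Activator JalT is present, so *kulP* is transcribed.
→ *kulP* is ON in B.

both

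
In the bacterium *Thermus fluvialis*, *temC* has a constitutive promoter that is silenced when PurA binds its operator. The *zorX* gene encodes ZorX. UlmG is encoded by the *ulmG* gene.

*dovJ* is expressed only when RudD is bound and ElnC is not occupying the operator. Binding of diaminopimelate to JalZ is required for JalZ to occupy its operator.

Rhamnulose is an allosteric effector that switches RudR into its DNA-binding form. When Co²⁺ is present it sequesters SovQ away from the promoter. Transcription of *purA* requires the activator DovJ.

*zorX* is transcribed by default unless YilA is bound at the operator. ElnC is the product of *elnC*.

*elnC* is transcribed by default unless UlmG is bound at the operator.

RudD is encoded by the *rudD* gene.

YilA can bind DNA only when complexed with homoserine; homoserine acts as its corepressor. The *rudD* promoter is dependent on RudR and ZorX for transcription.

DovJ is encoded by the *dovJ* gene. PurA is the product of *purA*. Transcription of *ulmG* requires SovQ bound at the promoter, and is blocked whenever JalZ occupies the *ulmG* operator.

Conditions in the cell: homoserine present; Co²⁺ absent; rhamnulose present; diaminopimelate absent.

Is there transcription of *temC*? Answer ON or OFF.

ON

Diaminopimelate is absent, so JalZ is inactive.
Co²⁺ is absent, so SovQ is active.
No repressor is bound and SovQ is active, so *ulmG* is transcribed.
So UlmG is produced and active.
With repressor UlmG bound, *elnC* is not transcribed.
So ElnC is not produced.
Rhamnulose is present, so RudR is active.
Homoserine is present, so YilA is active.
With repressor YilA bound, *zorX* is not transcribed.
So ZorX is not produced.
Required activator ZorX is absent, so *rudD* is not transcribed.
So RudD is not produced.
Required activator RudD is absent, so *dovJ* is not transcribed.
So DovJ is not produced.
Required activator DovJ is absent, so *purA* is not transcribed.
So PurA is not produced.
With no repressor bound, *temC* is transcribed.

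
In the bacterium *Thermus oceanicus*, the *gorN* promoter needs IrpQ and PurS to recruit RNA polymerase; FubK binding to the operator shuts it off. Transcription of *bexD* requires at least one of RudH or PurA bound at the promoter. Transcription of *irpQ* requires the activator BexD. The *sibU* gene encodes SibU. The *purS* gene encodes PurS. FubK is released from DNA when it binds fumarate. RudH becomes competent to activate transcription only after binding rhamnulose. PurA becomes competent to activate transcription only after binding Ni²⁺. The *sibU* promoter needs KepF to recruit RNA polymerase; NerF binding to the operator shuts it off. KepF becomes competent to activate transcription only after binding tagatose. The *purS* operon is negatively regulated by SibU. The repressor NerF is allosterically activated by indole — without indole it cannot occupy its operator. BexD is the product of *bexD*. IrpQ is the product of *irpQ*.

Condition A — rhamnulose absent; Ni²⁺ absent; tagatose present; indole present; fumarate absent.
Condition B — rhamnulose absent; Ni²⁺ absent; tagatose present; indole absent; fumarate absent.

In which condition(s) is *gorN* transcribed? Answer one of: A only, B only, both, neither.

neither

Condition A:
Rhamnulose is absent, so RudH is inactive.
Ni²⁺ is absent, so PurA is inactive.
No activator is available at the *bexD* promoter, so *bexD* is not transcribed.
So BexD is not produced.
Required activator BexD is absent, so *irpQ* is not transcribed.
So IrpQ is not produced.
Tagatose is present, so KepF is active.
Indole is present, so NerF is active.
With repressor NerF bound, *sibU* is not transcribed.
So SibU is not produced.
With no repressor bound, *purS* is transcribed.
So PurS is produced and active.
Fumarate is absent, so FubK is active.
With repressor FubK bound, *gorN* is not transcribed.
→ *gorN* is OFF in A.
Condition B:
Rhamnulose is absent, so RudH is inactive.
Ni²⁺ is absent, so PurA is inactive.
No activator is available at the *bexD* promoter, so *bexD* is not transcribed.
So BexD is not produced.
Required activator BexD is absent, so *irpQ* is not transcribed.
So IrpQ is not produced.
Tagatose is present, so KepF is active.
Indole is absent, so NerF is inactive.
No repressor is bound and KepF is active, so *sibU* is transcribed.
So SibU is produced and active.
With repressor SibU bound, *purS* is not transcribed.
So PurS is not produced.
Fumarate is absent, so FubK is active.
With repressor FubK bound, *gorN* is not transcribed.
→ *gorN* is OFF in B.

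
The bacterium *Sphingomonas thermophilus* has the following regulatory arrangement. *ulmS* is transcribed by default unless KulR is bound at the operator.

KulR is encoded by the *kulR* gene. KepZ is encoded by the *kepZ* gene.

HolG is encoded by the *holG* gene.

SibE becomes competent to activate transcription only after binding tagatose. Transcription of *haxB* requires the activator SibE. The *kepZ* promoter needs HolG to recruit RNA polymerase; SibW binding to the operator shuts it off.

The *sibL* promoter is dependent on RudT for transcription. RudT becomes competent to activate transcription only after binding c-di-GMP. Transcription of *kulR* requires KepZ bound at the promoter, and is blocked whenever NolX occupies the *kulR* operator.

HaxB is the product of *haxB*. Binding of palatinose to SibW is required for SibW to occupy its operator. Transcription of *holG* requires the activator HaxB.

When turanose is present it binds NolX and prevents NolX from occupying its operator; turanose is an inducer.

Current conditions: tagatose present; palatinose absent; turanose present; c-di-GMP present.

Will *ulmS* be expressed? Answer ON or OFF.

Tagatose is present, so SibE is active.
No repressor is bound and SibE is active, so *haxB* is transcribed.
So HaxB is produced and active.
No repressor is bound and HaxB is active, so *holG* is transcribed.
So HolG is produced and active.
Palatinose is absent, so SibW is inactive.
No repressor is bound and HolG is active, so *kepZ* is transcribed.
So KepZ is produced and active.
Turanose is present, so NolX is inactive.
No repressor is bound and KepZ is active, so *kulR* is transcribed.
So KulR is produced and active.
With repressor KulR bound, *ulmS* is not transcribed.

OFF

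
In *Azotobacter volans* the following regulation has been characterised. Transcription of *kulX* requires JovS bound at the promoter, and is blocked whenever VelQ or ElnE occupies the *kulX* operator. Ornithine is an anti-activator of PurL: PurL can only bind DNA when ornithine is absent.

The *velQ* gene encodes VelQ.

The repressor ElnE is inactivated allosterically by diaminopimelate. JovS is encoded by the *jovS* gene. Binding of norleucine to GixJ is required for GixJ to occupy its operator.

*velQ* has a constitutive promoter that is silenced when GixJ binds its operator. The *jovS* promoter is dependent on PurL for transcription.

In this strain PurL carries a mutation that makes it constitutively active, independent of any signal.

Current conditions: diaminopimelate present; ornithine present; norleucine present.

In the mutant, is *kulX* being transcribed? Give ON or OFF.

ON

Norleucine is present, so GixJ is active.
With repressor GixJ bound, *velQ* is not transcribed.
So VelQ is not produced.
Diaminopimelate is present, so ElnE is inactive.
PurL is constitutively active in this strain.
No repressor is bound and PurL is active, so *jovS* is transcribed.
So JovS is produced and active.
No repressor is bound and JovS is active, so *kulX* is transcribed.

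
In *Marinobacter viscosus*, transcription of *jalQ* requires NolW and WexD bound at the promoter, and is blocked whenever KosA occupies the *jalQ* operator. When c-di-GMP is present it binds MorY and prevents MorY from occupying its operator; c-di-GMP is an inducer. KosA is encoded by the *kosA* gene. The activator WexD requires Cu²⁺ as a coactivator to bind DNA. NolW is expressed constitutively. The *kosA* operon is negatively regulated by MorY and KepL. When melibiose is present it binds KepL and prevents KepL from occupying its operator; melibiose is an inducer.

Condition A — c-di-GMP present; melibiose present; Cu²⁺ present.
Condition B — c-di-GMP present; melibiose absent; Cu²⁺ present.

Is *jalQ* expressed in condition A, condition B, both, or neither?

Condition A:
c-di-GMP is present, so MorY is inactive.
Melibiose is present, so KepL is inactive.
With no repressor bound, *kosA* is transcribed.
So KosA is produced and active.
NolW is produced constitutively and is active.
Cu²⁺ is present, so WexD is active.
With repressor KosA bound, *jalQ* is not transcribed.
→ *jalQ* is OFF in A.
Condition B:
c-di-GMP is present, so MorY is inactive.
Melibiose is absent, so KepL is active.
With repressor KepL bound, *kosA* is not transcribed.
So KosA is not produced.
NolW is produced constitutively and is active.
Cu²⁺ is present, so WexD is active.
No repressor is bound and NolW and WexD are active, so *jalQ* is transcribed.
→ *jalQ* is ON in B.

B only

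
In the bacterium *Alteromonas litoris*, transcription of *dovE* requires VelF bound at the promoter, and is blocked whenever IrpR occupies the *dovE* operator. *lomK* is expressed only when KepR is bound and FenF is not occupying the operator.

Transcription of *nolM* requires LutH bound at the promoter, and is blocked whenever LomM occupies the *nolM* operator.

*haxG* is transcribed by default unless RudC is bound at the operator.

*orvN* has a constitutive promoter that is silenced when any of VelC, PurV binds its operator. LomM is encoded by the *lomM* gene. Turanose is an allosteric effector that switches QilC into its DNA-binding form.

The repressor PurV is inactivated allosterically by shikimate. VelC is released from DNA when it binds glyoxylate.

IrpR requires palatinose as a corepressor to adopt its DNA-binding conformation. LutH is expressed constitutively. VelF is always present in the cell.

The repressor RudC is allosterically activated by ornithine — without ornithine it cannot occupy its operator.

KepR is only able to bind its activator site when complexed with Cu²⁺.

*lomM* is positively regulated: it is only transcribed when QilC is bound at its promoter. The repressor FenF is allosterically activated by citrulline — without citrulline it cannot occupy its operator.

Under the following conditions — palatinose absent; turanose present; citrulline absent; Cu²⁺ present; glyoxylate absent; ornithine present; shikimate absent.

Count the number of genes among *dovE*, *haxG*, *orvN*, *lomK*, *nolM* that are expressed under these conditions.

Palatinose is absent, so IrpR is inactive.
VelF is produced constitutively and is active.
No repressor is bound and VelF is active, so *dovE* is transcribed.
→ *dovE* is ON.
Ornithine is present, so RudC is active.
With repressor RudC bound, *haxG* is not transcribed.
→ *haxG* is OFF.
Glyoxylate is absent, so VelC is active.
Shikimate is absent, so PurV is active.
With repressor VelC bound, *orvN* is not transcribed.
→ *orvN* is OFF.
Cu²⁺ is present, so KepR is active.
Citrulline is absent, so FenF is inactive.
No repressor is bound and KepR is active, so *lomK* is transcribed.
→ *lomK* is ON.
LutH is produced constitutively and is active.
Turanose is present, so QilC is active.
No repressor is bound and QilC is active, so *lomM* is transcribed.
So LomM is produced and active.
With repressor LomM bound, *nolM* is not transcribed.
→ *nolM* is OFF.
2 of the 5 genes are transcribed.

2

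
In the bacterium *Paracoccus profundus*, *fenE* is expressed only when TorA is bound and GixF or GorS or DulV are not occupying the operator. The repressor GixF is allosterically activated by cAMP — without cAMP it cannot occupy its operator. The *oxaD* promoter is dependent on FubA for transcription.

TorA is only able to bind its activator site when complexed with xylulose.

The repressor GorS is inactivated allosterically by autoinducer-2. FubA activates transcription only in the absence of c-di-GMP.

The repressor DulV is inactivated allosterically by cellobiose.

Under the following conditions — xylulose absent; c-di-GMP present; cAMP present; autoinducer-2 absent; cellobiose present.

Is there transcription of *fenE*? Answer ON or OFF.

cAMP is present, so GixF is active.
Autoinducer-2 is absent, so GorS is active.
Cellobiose is present, so DulV is inactive.
Xylulose is absent, so TorA is inactive.
With repressor GixF bound, *fenE* is not transcribed.

OFF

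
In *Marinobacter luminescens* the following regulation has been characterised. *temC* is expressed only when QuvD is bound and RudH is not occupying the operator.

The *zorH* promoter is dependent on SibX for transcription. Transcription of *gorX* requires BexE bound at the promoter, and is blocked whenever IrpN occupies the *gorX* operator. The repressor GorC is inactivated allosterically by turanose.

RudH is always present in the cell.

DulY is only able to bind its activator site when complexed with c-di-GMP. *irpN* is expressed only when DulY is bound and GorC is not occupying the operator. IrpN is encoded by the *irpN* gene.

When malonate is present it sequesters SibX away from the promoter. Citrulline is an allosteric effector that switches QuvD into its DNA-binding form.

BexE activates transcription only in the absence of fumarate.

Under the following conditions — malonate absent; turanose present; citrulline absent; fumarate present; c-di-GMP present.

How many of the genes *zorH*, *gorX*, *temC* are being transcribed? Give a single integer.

Malonate is absent, so SibX is active.
No repressor is bound and SibX is active, so *zorH* is transcribed.
→ *zorH* is ON.
c-di-GMP is present, so DulY is active.
Turanose is present, so GorC is inactive.
No repressor is bound and DulY is active, so *irpN* is transcribed.
So IrpN is produced and active.
Fumarate is present, so BexE is inactive.
With repressor IrpN bound, *gorX* is not transcribed.
→ *gorX* is OFF.
Citrulline is absent, so QuvD is inactive.
RudH is produced constitutively and is active.
With repressor RudH bound, *temC* is not transcribed.
→ *temC* is OFF.
1 of the 3 genes is transcribed.

1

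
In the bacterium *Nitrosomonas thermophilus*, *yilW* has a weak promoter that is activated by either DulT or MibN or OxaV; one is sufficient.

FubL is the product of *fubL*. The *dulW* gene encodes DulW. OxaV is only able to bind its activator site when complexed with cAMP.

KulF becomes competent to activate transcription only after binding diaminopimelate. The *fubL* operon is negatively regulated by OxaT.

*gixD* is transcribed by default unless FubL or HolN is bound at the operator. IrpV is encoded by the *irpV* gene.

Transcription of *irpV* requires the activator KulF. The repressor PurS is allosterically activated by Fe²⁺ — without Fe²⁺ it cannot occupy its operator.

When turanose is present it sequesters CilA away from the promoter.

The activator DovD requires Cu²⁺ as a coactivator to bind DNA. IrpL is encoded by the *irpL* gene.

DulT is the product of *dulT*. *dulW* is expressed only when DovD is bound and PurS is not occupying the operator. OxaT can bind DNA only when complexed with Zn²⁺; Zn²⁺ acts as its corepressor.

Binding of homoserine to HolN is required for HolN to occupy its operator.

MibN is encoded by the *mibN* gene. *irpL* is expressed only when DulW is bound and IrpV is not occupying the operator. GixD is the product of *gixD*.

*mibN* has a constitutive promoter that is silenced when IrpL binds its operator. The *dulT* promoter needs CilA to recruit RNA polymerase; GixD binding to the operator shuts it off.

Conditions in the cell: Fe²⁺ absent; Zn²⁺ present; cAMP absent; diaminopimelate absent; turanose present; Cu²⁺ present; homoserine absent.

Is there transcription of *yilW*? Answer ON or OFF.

OFF

Zn²⁺ is present, so OxaT is active.
With repressor OxaT bound, *fubL* is not transcribed.
So FubL is not produced.
Homoserine is absent, so HolN is inactive.
With no repressor bound, *gixD* is transcribed.
So GixD is produced and active.
Turanose is present, so CilA is inactive.
With repressor GixD bound, *dulT* is not transcribed.
So DulT is not produced.
Cu²⁺ is present, so DovD is active.
Fe²⁺ is absent, so PurS is inactive.
No repressor is bound and DovD is active, so *dulW* is transcribed.
So DulW is produced and active.
Diaminopimelate is absent, so KulF is inactive.
Required activator KulF is absent, so *irpV* is not transcribed.
So IrpV is not produced.
No repressor is bound and DulW is active, so *irpL* is transcribed.
So IrpL is produced and active.
With repressor IrpL bound, *mibN* is not transcribed.
So MibN is not produced.
cAMP is absent, so OxaV is inactive.
No activator is available at the *yilW* promoter, so *yilW* is not transcribed.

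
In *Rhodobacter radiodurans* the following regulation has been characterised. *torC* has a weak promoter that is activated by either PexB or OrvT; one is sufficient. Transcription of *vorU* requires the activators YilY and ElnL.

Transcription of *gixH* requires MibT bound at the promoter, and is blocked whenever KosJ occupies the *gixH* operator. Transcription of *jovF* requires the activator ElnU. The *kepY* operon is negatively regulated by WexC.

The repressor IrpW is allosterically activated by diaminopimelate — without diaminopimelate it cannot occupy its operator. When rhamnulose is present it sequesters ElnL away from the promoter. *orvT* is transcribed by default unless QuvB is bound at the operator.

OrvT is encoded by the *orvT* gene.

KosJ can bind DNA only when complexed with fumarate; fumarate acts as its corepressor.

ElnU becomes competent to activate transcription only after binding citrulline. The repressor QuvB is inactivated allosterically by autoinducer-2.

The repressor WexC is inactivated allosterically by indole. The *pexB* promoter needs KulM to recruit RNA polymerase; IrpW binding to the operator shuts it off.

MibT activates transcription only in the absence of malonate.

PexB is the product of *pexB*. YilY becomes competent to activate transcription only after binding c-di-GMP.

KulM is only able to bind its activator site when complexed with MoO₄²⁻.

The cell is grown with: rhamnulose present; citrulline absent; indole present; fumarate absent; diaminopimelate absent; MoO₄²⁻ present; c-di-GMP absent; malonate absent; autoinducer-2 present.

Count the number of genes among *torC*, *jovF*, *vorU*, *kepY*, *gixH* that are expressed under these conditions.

Diaminopimelate is absent, so IrpW is inactive.
MoO₄²⁻ is present, so KulM is active.
No repressor is bound and KulM is active, so *pexB* is transcribed.
So PexB is produced and active.
Autoinducer-2 is present, so QuvB is inactive.
With no repressor bound, *orvT* is transcribed.
So OrvT is produced and active.
Activator PexB is present, so *torC* is transcribed.
→ *torC* is ON.
Citrulline is absent, so ElnU is inactive.
Required activator ElnU is absent, so *jovF* is not transcribed.
→ *jovF* is OFF.
c-di-GMP is absent, so YilY is inactive.
Rhamnulose is present, so ElnL is inactive.
Required activator YilY is absent, so *vorU* is not transcribed.
→ *vorU* is OFF.
Indole is present, so WexC is inactive.
With no repressor bound, *kepY* is transcribed.
→ *kepY* is ON.
Malonate is absent, so MibT is active.
Fumarate is absent, so KosJ is inactive.
No repressor is bound and MibT is active, so *gixH* is transcribed.
→ *gixH* is ON.
3 of the 5 genes are transcribed.

3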